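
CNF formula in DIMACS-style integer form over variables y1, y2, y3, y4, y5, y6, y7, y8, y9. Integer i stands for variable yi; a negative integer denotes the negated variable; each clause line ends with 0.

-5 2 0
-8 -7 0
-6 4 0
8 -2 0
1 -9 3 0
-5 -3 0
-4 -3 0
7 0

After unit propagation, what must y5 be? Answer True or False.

False

(y7) is a unit clause: y7 = True.
In (~y7 \/ ~y8), ~y7 is now false; ~y8 must hold, so y8 = False.
In (~y2 \/ y8), y8 is now false; ~y2 must hold, so y2 = False.
From (y2 \/ ~y5) and y2 = False: y5 = False.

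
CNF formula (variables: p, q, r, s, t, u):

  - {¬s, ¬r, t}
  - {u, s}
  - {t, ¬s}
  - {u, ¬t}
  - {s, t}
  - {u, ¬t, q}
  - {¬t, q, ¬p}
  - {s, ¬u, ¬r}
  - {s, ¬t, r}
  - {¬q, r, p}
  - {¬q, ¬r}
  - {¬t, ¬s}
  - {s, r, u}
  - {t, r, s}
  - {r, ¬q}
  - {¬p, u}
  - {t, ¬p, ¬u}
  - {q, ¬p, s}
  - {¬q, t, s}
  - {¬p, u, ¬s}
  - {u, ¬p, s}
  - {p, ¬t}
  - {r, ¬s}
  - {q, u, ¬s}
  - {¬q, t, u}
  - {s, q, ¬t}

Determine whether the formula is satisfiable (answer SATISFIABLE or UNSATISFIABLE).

s = True:
  propagation gives t=True; an empty clause results — contradiction.
s = False:
  propagation gives u=True, t=True, r=False; an empty clause results — contradiction.
Every branch closes, so no satisfying assignment exists.

UNSATISFIABLE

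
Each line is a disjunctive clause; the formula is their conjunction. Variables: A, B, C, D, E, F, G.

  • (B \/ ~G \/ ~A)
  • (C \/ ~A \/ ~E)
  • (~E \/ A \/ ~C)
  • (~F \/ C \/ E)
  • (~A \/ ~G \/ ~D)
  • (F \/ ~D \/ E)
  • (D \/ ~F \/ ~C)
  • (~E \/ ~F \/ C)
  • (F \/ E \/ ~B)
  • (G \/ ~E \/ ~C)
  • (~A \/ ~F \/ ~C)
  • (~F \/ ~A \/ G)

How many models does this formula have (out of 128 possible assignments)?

19

Split on C, then E.
  C=T, E=T: remaining (A,B,D,F,G) ∈ {(T,T,F,F,T)} — 1.
  C=T, E=F: 7 of the 32 assignments to (A,B,D,F,G) work.
  C=F, E=T: forces A=F; F=F; B, D, G free → 2^3 = 8.
  C=F, E=F: remaining (A,B,D,F,G) ∈ {(F,F,F,F,F); (F,F,F,F,T); (T,F,F,F,F)} — 3.
Total: 1 + 7 + 8 + 3 = 19.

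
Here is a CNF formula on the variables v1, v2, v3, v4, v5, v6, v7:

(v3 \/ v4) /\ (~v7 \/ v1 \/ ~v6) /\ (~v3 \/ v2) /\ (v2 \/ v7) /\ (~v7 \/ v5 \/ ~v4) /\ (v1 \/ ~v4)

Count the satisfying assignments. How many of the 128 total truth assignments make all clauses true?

Split on v4, then v7.
  v4=T, v7=T: v6 free; 3 ways for (v1,v2,v3,v5) × 2^1 = 6.
  v4=T, v7=F: forces v1=T; v2=T; v3, v5, v6 free → 2^3 = 8.
  v4=F, v7=T: v5 free; 3 ways for (v1,v2,v3,v6) × 2^1 = 6.
  v4=F, v7=F: forces v2=T; v3=T; v1, v5, v6 free → 2^3 = 8.
Total: 6 + 8 + 6 + 8 = 28.

28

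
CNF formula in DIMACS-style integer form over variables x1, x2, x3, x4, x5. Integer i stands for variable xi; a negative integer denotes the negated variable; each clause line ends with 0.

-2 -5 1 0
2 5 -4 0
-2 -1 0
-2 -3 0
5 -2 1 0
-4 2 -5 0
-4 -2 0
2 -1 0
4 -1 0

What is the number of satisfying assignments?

Satisfying assignments:
  x1=F x2=F x3=F x4=F x5=F
  x1=F x2=F x3=F x4=F x5=T
  x1=F x2=F x3=T x4=F x5=F
  x1=F x2=F x3=T x4=F x5=T
Count: 4.

4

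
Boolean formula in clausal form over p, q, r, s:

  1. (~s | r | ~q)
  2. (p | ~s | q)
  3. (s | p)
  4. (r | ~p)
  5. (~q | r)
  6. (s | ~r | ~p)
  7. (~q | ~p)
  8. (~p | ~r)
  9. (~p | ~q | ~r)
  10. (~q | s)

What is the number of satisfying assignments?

1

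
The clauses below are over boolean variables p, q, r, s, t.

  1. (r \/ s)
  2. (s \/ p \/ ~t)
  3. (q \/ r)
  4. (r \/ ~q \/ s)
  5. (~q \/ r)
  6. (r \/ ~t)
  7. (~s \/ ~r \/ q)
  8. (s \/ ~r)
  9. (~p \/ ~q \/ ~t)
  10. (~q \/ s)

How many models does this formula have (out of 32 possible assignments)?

3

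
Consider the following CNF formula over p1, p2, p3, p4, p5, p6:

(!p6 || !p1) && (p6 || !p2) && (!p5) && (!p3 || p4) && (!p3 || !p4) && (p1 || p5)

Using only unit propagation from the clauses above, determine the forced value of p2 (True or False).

False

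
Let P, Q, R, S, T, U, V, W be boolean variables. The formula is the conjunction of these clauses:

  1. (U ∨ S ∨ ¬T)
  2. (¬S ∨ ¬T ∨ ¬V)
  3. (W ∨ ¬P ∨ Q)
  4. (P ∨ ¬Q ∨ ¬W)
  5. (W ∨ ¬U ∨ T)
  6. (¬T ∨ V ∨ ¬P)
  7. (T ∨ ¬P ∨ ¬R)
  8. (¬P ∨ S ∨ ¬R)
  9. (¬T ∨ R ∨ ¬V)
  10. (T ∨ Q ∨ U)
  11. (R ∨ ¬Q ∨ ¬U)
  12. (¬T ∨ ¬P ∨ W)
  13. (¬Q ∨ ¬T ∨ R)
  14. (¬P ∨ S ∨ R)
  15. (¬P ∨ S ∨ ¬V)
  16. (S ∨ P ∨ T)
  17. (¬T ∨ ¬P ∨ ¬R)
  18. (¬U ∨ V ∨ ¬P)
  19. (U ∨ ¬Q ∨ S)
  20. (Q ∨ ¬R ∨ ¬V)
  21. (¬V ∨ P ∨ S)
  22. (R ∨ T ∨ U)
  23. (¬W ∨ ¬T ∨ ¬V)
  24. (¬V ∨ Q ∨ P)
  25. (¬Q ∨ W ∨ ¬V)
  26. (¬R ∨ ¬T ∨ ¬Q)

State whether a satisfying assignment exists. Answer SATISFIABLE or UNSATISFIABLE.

Try P = False.
For the remaining variables, Q = False, R = True, S = True, T = True, U = True, V = False, W = True works.
So P=F, Q=F, R=T, S=T, T=T, U=T, V=F, W=T is a satisfying assignment.

SATISFIABLE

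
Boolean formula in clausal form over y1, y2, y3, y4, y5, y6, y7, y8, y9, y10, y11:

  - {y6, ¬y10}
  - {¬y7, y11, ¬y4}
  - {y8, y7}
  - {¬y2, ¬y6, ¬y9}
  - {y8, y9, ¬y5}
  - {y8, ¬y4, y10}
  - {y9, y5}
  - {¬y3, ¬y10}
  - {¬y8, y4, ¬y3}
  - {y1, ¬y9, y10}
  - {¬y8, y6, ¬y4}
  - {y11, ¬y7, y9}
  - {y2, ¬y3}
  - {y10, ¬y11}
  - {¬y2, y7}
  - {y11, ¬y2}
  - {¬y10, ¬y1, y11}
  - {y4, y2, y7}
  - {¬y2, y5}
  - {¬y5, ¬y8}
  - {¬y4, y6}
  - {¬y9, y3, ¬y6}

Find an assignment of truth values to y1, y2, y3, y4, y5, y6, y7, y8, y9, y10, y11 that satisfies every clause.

y1=True, y2=False, y3=False, y4=False, y5=False, y6=False, y7=True, y8=True, y9=True, y10=False, y11=False

Try y1 = True.
Set y2 = False and propagate.
  then y3 is forced to False.
For the remaining variables, y4 = False, y5 = False, y6 = False, y7 = True, y8 = True, y9 = True, y10 = False, y11 = False works.
Every clause has at least one true literal under this assignment.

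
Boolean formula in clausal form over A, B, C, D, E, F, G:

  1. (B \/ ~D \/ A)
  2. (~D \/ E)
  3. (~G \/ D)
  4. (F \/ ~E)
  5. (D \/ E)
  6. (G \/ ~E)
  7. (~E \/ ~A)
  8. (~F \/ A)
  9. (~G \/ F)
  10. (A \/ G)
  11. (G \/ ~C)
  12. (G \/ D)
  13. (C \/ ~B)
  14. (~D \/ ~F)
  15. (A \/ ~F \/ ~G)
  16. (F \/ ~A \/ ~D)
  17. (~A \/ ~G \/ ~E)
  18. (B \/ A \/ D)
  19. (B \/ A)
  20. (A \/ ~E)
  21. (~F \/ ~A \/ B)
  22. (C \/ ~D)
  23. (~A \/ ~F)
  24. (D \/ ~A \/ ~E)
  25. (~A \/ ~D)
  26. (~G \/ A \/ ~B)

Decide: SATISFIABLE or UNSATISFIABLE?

UNSATISFIABLE

A = True:
  propagation gives E=False, D=False; an empty clause results — contradiction.
A = False:
  propagation gives F=False, E=False, D=False; an empty clause results — contradiction.
Every branch closes, so no satisfying assignment exists.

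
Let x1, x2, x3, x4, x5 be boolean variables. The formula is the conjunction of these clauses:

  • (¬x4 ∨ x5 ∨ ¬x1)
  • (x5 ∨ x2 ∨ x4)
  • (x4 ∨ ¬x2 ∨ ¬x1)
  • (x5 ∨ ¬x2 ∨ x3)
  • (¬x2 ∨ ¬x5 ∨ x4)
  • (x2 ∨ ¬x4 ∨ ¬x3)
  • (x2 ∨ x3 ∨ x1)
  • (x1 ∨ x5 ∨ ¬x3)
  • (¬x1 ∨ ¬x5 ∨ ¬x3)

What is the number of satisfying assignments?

The models are:
  x1=F x2=F x3=T x4=F x5=T
  x1=F x2=T x3=F x4=T x5=T
  x1=F x2=T x3=T x4=T x5=T
  x1=T x2=F x3=F x4=F x5=T
  x1=T x2=F x3=F x4=T x5=T
  x1=T x2=T x3=F x4=T x5=T
Count: 6.

6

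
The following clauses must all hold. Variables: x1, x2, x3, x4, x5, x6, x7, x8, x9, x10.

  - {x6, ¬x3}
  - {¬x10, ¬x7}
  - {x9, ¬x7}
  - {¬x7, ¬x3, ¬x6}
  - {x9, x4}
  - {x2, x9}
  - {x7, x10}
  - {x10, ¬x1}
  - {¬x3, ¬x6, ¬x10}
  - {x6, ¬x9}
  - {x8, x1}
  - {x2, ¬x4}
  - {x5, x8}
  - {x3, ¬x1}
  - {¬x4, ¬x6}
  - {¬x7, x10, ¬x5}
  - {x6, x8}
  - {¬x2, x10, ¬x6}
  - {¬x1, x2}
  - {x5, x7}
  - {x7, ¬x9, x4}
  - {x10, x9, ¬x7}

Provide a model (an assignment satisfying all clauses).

x1 = F  x2 = T  x3 = F  x4 = T  x5 = T  x6 = F  x7 = F  x8 = T  x9 = F  x10 = T

Pure literal: x8 appears only positively; assign x8 = True.
Branch on x1: take x1 = False.
The remaining clauses are satisfied by x2 = True, x3 = False, x4 = True, x5 = True, x6 = False, x7 = False, x9 = False, x10 = True.
Every clause has at least one true literal under this assignment.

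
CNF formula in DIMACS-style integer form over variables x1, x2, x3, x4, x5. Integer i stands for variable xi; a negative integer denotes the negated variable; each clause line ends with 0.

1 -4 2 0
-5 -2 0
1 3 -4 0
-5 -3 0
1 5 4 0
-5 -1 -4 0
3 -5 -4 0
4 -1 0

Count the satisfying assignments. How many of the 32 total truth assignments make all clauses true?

6

Satisfying assignments:
  x1=0 x2=0 x3=0 x4=0 x5=1
  x1=0 x2=1 x3=1 x4=1 x5=0
  x1=1 x2=0 x3=0 x4=1 x5=0
  x1=1 x2=0 x3=1 x4=1 x5=0
  x1=1 x2=1 x3=0 x4=1 x5=0
  x1=1 x2=1 x3=1 x4=1 x5=0
Count: 6.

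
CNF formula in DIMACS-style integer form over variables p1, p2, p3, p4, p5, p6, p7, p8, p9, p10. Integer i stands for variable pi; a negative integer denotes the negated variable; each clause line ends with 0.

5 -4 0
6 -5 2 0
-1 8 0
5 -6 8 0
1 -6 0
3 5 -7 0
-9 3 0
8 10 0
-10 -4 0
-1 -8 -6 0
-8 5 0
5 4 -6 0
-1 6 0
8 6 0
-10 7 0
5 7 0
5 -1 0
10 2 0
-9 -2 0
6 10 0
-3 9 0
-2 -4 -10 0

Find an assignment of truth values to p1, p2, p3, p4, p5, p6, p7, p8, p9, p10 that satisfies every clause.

p1 = 0, p2 = 1, p3 = 0, p4 = 0, p5 = 1, p6 = 0, p7 = 1, p8 = 1, p9 = 0, p10 = 1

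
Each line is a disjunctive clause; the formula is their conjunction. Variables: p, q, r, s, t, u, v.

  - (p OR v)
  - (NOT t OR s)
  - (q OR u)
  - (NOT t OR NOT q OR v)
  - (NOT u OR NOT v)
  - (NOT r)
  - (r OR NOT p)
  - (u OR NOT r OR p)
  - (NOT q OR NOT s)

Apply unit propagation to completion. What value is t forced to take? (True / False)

False

Unit clause (NOT r) sets r = False.
(NOT p OR r): since r = False, the clause reduces to (NOT p). p = False.
From (v OR p) and p = False: v = True.
In (NOT v OR NOT u), NOT v is now false; NOT u must hold, so u = False.
From (u OR q) and u = False: q = True.
In (NOT q OR NOT s), NOT q is now false; NOT s must hold, so s = False.
From (NOT t OR s) and s = False: t = False.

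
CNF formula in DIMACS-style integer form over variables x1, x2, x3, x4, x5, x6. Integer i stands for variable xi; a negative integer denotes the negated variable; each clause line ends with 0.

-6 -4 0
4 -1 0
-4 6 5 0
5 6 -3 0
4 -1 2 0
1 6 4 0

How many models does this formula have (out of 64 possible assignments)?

Case analysis on x4 and x6:
  x4=1, x6=1: a clause becomes empty — 0.
  x4=1, x6=0: forces x5=1; x1, x2, x3 free → 2^3 = 8.
  x4=0, x6=1: forces x1=0; x2, x3, x5 free → 2^3 = 8.
  x4=0, x6=0: a clause becomes empty — 0.
Total: 0 + 8 + 8 + 0 = 16.

16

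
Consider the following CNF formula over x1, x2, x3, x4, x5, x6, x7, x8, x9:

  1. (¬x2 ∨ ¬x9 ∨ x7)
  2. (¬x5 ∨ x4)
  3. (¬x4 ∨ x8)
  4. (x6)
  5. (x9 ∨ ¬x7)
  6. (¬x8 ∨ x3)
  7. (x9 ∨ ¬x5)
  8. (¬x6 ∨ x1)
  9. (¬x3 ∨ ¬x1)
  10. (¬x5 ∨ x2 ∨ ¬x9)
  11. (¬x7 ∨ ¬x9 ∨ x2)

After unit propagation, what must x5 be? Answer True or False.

False

(x6) is a unit clause: x6 = True.
From (¬x6 ∨ x1) and x6 = True: x1 = True.
From (¬x3 ∨ ¬x1) and x1 = True: x3 = False.
In (¬x8 ∨ x3), x3 is now false; ¬x8 must hold, so x8 = False.
From (¬x4 ∨ x8) and x8 = False: x4 = False.
In (x4 ∨ ¬x5), x4 is now false; ¬x5 must hold, so x5 = False.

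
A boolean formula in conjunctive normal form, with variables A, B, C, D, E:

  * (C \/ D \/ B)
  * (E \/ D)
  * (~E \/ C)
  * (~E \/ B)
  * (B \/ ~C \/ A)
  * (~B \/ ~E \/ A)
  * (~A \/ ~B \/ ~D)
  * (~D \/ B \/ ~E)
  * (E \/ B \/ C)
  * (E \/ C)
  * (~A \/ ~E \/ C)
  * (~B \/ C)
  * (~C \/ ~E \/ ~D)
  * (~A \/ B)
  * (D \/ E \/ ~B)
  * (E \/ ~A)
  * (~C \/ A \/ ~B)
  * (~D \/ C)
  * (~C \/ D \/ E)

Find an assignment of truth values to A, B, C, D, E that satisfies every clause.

Try A = True.
  then B is forced to True.
  then D is forced to False.
  then E is forced to True.
  then C is forced to True.
Every clause has at least one true literal under this assignment.
Check each clause:
  1. (D \/ C \/ B) — B is true.
  2. (D \/ E) — E is true.
  3. (C \/ ~E) — C is true.
  4. (~E \/ B) — B is true.
  5. (~C \/ A \/ B) — A is true.
  6. (~E \/ A \/ ~B) — A is true.
  7. (~B \/ ~A \/ ~D) — ~D is true.
  8. (~D \/ ~E \/ B) — B is true.
  9. (E \/ B \/ C) — B is true.
  10. (E \/ C) — C is true.
  11. (~A \/ C \/ ~E) — C is true.
  12. (~B \/ C) — C is true.
  13. (~D \/ ~C \/ ~E) — ~D is true.
  14. (~A \/ B) — B is true.
  15. (D \/ E \/ ~B) — E is true.
  16. (E \/ ~A) — E is true.
  17. (~C \/ A \/ ~B) — A is true.
  18. (C \/ ~D) — C is true.
  19. (D \/ E \/ ~C) — E is true.

A=T  B=T  C=T  D=F  E=T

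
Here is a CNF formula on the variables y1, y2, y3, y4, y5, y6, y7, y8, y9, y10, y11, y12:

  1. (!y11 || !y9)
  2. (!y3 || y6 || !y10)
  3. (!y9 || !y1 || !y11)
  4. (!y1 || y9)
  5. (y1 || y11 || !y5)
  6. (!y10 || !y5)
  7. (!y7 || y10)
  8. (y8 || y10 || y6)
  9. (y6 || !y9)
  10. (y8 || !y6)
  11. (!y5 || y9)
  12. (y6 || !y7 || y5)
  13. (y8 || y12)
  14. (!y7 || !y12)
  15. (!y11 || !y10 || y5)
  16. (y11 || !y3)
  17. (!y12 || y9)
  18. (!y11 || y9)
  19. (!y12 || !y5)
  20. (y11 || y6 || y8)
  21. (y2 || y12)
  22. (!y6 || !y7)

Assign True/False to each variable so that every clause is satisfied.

y1=False, y2=True, y3=False, y4=False, y5=False, y6=False, y7=False, y8=True, y9=False, y10=True, y11=False, y12=False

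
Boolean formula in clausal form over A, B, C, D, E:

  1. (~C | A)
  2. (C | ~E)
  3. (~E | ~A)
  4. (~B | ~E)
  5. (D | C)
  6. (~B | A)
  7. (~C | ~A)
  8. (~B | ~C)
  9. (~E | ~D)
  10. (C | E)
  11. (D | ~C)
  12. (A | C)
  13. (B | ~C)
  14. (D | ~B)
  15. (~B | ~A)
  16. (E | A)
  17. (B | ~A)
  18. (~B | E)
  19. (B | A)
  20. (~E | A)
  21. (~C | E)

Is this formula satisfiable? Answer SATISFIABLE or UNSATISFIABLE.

UNSATISFIABLE

A = True:
  propagation gives E=False, C=False; an empty clause results — contradiction.
A = False:
  propagation gives C=False; an empty clause results — contradiction.
Every branch closes, so no satisfying assignment exists.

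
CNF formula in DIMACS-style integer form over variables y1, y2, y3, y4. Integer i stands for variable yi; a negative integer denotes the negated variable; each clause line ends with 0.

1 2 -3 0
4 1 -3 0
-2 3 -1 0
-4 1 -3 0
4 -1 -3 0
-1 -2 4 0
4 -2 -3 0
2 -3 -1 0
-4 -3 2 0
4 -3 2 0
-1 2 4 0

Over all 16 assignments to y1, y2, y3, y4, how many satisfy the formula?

The models are:
  y1=F y2=F y3=F y4=F
  y1=F y2=F y3=F y4=T
  y1=F y2=T y3=F y4=F
  y1=F y2=T y3=F y4=T
  y1=T y2=F y3=F y4=T
  y1=T y2=T y3=T y4=T
Count: 6.

6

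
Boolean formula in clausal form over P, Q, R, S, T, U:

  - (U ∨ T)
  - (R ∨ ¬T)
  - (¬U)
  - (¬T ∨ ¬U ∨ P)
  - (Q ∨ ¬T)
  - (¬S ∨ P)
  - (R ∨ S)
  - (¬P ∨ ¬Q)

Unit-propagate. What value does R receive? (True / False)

True

(¬U) is a unit clause: U = False.
(T ∨ U): since U = False, the clause reduces to (T). T = True.
From (R ∨ ¬T) and T = True: R = True.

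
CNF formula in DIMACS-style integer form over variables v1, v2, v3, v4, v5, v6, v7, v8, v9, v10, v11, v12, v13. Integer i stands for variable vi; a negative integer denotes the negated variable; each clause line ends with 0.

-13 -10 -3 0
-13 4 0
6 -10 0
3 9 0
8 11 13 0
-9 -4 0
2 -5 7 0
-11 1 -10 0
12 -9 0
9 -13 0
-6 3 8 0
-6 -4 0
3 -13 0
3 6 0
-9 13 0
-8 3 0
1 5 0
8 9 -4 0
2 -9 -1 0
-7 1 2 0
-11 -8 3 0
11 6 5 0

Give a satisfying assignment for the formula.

v1=1  v2=0  v3=1  v4=0  v5=0  v6=1  v7=1  v8=1  v9=0  v10=0  v11=0  v12=1  v13=0

Check each clause:
  1. (~v13 \/ ~v3 \/ ~v10) — ~v13 is true.
  2. (v4 \/ ~v13) — ~v13 is true.
  3. (v6 \/ ~v10) — ~v10 is true.
  4. (v3 \/ v9) — v3 is true.
  5. (v8 \/ v13 \/ v11) — v8 is true.
  6. (~v4 \/ ~v9) — ~v4 is true.
  7. (v7 \/ ~v5 \/ v2) — ~v5 is true.
  8. (~v10 \/ v1 \/ ~v11) — v1 is true.
  9. (v12 \/ ~v9) — v12 is true.
  10. (~v13 \/ v9) — ~v13 is true.
  11. (v3 \/ v8 \/ ~v6) — v8 is true.
  12. (~v6 \/ ~v4) — ~v4 is true.
  13. (v3 \/ ~v13) — v3 is true.
  14. (v3 \/ v6) — v3 is true.
  15. (~v9 \/ v13) — ~v9 is true.
  16. (v3 \/ ~v8) — v3 is true.
  17. (v1 \/ v5) — v1 is true.
  18. (v8 \/ v9 \/ ~v4) — v8 is true.
  19. (v2 \/ ~v9 \/ ~v1) — ~v9 is true.
  20. (v1 \/ ~v7 \/ v2) — v1 is true.
  21. (~v11 \/ ~v8 \/ v3) — v3 is true.
  22. (v5 \/ v6 \/ v11) — v6 is true.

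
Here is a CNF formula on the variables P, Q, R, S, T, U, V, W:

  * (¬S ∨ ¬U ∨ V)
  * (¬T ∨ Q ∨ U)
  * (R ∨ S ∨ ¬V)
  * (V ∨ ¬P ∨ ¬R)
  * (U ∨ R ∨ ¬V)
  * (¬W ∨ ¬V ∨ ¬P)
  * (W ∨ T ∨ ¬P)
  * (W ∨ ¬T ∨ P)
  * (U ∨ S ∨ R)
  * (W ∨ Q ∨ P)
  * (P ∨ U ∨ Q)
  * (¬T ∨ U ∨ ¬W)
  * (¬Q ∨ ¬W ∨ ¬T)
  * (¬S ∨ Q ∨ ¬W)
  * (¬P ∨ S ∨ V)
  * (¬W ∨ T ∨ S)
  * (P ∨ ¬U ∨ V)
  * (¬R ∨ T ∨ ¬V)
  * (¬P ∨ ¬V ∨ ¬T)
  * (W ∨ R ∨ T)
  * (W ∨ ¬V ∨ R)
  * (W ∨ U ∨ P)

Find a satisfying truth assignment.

Set P = False and propagate.
For the remaining variables, Q = True, R = True, S = True, T = False, U = False, V = False, W = True works.
Check each clause:
  1. (¬S ∨ V ∨ ¬U) — ¬U is true.
  2. (Q ∨ U ∨ ¬T) — Q is true.
  3. (S ∨ ¬V ∨ R) — ¬V is true.
  4. (V ∨ ¬R ∨ ¬P) — ¬P is true.
  5. (¬V ∨ R ∨ U) — ¬V is true.
  6. (¬V ∨ ¬P ∨ ¬W) — ¬V is true.
  7. (W ∨ T ∨ ¬P) — W is true.
  8. (¬T ∨ P ∨ W) — W is true.
  9. (U ∨ R ∨ S) — R is true.
  10. (W ∨ P ∨ Q) — W is true.
  11. (Q ∨ U ∨ P) — Q is true.
  12. (U ∨ ¬W ∨ ¬T) — ¬T is true.
  13. (¬T ∨ ¬W ∨ ¬Q) — ¬T is true.
  14. (Q ∨ ¬W ∨ ¬S) — Q is true.
  15. (V ∨ S ∨ ¬P) — S is true.
  16. (¬W ∨ T ∨ S) — S is true.
  17. (P ∨ ¬U ∨ V) — ¬U is true.
  18. (¬V ∨ ¬R ∨ T) — ¬V is true.
  19. (¬V ∨ ¬T ∨ ¬P) — ¬V is true.
  20. (W ∨ T ∨ R) — W is true.
  21. (W ∨ ¬V ∨ R) — W is true.
  22. (P ∨ W ∨ U) — W is true.

P=0, Q=1, R=1, S=1, T=0, U=0, V=0, W=1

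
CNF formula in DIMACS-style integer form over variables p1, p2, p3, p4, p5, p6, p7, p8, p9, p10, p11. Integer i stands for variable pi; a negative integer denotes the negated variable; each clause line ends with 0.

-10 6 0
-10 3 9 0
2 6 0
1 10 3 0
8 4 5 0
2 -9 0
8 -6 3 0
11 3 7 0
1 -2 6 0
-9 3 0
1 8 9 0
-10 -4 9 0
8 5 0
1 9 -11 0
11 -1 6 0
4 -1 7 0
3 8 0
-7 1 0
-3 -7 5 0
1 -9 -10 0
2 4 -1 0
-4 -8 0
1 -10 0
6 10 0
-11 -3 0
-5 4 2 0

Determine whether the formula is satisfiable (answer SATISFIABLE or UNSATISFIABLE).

SATISFIABLE

Set p1 = True and propagate.
Set p2 = True and propagate.
Try p3 = True.
  then p11 is forced to False.
  then p6 is forced to True.
For the remaining variables, p4 = False, p5 = True, p7 = True, p8 = True, p9 = False, p10 = False works.
So p1=T, p2=T, p3=T, p4=F, p5=T, p6=T, p7=T, p8=T, p9=F, p10=F, p11=F is a satisfying assignment.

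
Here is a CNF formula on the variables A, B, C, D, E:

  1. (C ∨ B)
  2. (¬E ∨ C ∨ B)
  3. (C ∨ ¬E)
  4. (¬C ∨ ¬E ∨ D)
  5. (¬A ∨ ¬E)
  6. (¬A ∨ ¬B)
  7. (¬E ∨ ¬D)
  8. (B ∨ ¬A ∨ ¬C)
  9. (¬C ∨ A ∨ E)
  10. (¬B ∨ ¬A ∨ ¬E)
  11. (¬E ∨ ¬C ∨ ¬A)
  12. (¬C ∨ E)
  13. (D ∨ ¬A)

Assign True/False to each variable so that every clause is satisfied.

A=False  B=True  C=False  D=True  E=False

Check each clause:
  1. (B ∨ C) — B is true.
  2. (C ∨ B ∨ ¬E) — B is true.
  3. (¬E ∨ C) — ¬E is true.
  4. (D ∨ ¬C ∨ ¬E) — ¬E is true.
  5. (¬E ∨ ¬A) — ¬E is true.
  6. (¬B ∨ ¬A) — ¬A is true.
  7. (¬E ∨ ¬D) — ¬E is true.
  8. (B ∨ ¬C ∨ ¬A) — B is true.
  9. (A ∨ ¬C ∨ E) — ¬C is true.
  10. (¬A ∨ ¬B ∨ ¬E) — ¬E is true.
  11. (¬C ∨ ¬E ∨ ¬A) — ¬E is true.
  12. (E ∨ ¬C) — ¬C is true.
  13. (¬A ∨ D) — D is true.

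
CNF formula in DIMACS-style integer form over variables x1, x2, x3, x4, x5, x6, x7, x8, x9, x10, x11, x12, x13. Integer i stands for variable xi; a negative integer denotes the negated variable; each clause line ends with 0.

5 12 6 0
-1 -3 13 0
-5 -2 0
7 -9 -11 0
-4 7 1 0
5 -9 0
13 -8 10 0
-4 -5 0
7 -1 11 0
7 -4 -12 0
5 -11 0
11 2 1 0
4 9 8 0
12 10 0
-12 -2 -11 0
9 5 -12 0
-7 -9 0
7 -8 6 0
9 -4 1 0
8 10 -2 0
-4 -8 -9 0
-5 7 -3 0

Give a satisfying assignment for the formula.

x1=1, x2=1, x3=0, x4=0, x5=0, x6=1, x7=1, x8=1, x9=0, x10=1, x11=0, x12=0, x13=0

Pure literal: x3 appears only negated; assign x3 = False.
Pure literal: x6 appears only positively; assign x6 = True.
Try x1 = True.
Set x2 = True and propagate.
  then x5 is forced to False.
  then x9 is forced to False.
  then x11 is forced to False.
  then x7 is forced to True.
  then x12 is forced to False.
  then x10 is forced to True.
The remaining clauses are satisfied by x4 = False, x8 = True, x13 = False.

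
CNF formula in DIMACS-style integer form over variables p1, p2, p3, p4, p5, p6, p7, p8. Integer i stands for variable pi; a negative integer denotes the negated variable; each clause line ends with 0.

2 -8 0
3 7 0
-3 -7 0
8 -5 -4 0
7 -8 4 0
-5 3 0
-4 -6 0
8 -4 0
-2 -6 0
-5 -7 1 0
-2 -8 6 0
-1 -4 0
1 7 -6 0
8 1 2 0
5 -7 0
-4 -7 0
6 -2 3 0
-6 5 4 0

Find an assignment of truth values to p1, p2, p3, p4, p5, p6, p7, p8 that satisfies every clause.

p1 = True, p2 = False, p3 = True, p4 = False, p5 = False, p6 = False, p7 = False, p8 = False

Check each clause:
  1. (~p8 \/ p2) — ~p8 is true.
  2. (p7 \/ p3) — p3 is true.
  3. (~p3 \/ ~p7) — ~p7 is true.
  4. (~p4 \/ ~p5 \/ p8) — ~p5 is true.
  5. (p4 \/ p7 \/ ~p8) — ~p8 is true.
  6. (~p5 \/ p3) — p3 is true.
  7. (~p6 \/ ~p4) — ~p6 is true.
  8. (~p4 \/ p8) — ~p4 is true.
  9. (~p6 \/ ~p2) — ~p6 is true.
  10. (~p7 \/ p1 \/ ~p5) — ~p7 is true.
  11. (~p8 \/ p6 \/ ~p2) — ~p8 is true.
  12. (~p4 \/ ~p1) — ~p4 is true.
  13. (~p6 \/ p1 \/ p7) — p1 is true.
  14. (p8 \/ p1 \/ p2) — p1 is true.
  15. (p5 \/ ~p7) — ~p7 is true.
  16. (~p4 \/ ~p7) — ~p7 is true.
  17. (~p2 \/ p3 \/ p6) — p3 is true.
  18. (~p6 \/ p4 \/ p5) — ~p6 is true.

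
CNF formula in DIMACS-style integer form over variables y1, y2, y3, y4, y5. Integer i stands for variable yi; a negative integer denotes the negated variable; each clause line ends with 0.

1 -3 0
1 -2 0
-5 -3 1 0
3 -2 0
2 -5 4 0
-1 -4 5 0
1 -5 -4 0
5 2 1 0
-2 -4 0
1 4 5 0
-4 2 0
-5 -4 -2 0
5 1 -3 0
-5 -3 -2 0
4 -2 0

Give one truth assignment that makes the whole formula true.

y1 = T, y2 = F, y3 = F, y4 = F, y5 = F

Try y1 = True.
Branch on y2: take y2 = False.
  then y4 is forced to False.
  then y5 is forced to False.
y3 is now unconstrained; take y3 = False.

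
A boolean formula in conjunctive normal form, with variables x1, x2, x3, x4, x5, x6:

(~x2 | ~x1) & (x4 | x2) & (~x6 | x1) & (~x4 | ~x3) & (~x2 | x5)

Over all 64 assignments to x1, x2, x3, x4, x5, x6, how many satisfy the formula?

9

Case analysis on x2 and x1:
  x2=1, x1=1: a clause becomes empty — 0.
  x2=1, x1=0: remaining (x3,x4,x5,x6) ∈ {(0,0,1,0); (0,1,1,0); (1,0,1,0)} — 3.
  x2=0, x1=1: remaining (x3,x4,x5,x6) ∈ {(0,1,0,0); (0,1,0,1); (0,1,1,0); (0,1,1,1)} — 4.
  x2=0, x1=0: remaining (x3,x4,x5,x6) ∈ {(0,1,0,0); (0,1,1,0)} — 2.
Total: 0 + 3 + 4 + 2 = 9.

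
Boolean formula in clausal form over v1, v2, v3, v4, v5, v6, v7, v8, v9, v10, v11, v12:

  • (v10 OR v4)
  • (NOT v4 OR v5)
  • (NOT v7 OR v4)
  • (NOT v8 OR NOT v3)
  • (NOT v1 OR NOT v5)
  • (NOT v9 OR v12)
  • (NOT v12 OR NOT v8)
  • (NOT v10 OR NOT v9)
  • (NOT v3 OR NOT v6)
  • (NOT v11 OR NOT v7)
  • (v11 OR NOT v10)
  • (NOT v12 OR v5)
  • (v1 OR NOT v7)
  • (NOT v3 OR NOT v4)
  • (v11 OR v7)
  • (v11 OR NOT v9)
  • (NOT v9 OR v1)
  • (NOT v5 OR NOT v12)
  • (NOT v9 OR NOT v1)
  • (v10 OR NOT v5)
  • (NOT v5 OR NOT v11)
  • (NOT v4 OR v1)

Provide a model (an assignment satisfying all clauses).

v1=F, v2=T, v3=T, v4=F, v5=F, v6=F, v7=F, v8=F, v9=F, v10=T, v11=T, v12=F

Check each clause:
  1. (v4 OR v10) — v10 is true.
  2. (NOT v4 OR v5) — NOT v4 is true.
  3. (NOT v7 OR v4) — NOT v7 is true.
  4. (NOT v8 OR NOT v3) — NOT v8 is true.
  5. (NOT v1 OR NOT v5) — NOT v5 is true.
  6. (NOT v9 OR v12) — NOT v9 is true.
  7. (NOT v12 OR NOT v8) — NOT v8 is true.
  8. (NOT v9 OR NOT v10) — NOT v9 is true.
  9. (NOT v6 OR NOT v3) — NOT v6 is true.
  10. (NOT v7 OR NOT v11) — NOT v7 is true.
  11. (v11 OR NOT v10) — v11 is true.
  12. (NOT v12 OR v5) — NOT v12 is true.
  13. (v1 OR NOT v7) — NOT v7 is true.
  14. (NOT v3 OR NOT v4) — NOT v4 is true.
  15. (v7 OR v11) — v11 is true.
  16. (NOT v9 OR v11) — v11 is true.
  17. (NOT v9 OR v1) — NOT v9 is true.
  18. (NOT v12 OR NOT v5) — NOT v5 is true.
  19. (NOT v9 OR NOT v1) — NOT v1 is true.
  20. (NOT v5 OR v10) — v10 is true.
  21. (NOT v11 OR NOT v5) — NOT v5 is true.
  22. (v1 OR NOT v4) — NOT v4 is true.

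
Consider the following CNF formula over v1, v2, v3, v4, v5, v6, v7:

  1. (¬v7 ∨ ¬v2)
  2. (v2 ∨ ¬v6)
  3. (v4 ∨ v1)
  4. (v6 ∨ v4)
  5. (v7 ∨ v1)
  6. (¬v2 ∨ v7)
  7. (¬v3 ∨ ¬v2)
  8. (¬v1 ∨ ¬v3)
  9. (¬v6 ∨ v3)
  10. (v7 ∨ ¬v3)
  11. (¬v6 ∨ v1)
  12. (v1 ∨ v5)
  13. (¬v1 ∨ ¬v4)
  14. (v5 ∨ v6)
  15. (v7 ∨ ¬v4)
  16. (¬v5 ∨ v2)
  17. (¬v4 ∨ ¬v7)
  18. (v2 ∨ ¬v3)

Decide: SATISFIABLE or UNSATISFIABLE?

UNSATISFIABLE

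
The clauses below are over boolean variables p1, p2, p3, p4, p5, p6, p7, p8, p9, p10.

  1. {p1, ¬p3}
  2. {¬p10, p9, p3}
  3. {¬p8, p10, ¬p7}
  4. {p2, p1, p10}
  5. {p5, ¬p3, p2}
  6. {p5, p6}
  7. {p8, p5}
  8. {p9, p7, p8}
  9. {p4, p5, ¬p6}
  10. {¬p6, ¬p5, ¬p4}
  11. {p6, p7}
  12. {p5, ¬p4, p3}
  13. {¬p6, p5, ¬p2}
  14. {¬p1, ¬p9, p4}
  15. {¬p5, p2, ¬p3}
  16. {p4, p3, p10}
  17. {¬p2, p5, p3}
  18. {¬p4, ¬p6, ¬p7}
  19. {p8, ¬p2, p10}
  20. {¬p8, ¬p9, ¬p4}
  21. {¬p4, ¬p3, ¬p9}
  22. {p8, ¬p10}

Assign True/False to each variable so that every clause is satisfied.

Set p1 = True and propagate.
Branch on p2: take p2 = True.
For the remaining variables, p3 = True, p4 = False, p5 = True, p6 = False, p7 = True, p8 = True, p9 = False, p10 = True works.
Every clause has at least one true literal under this assignment.

p1=T, p2=T, p3=T, p4=F, p5=T, p6=F, p7=T, p8=T, p9=F, p10=T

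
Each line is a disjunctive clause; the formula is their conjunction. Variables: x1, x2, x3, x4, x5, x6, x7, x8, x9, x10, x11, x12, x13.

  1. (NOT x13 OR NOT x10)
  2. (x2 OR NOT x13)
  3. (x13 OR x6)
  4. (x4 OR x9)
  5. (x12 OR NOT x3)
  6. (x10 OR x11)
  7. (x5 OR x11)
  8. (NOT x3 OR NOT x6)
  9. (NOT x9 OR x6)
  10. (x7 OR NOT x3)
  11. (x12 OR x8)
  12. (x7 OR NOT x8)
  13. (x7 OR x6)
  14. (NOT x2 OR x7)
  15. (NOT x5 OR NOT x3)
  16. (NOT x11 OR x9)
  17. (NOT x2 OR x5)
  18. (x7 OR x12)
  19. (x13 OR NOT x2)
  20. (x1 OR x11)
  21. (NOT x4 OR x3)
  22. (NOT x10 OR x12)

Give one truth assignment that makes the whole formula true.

x1=T, x2=F, x3=F, x4=F, x5=T, x6=T, x7=T, x8=F, x9=T, x10=T, x11=T, x12=T, x13=F

x1 occurs only positively in the remaining clauses — set x1 = True.
x7 occurs only positively in the remaining clauses — set x7 = True.
Set x2 = False and propagate.
  then x13 is forced to False.
  then x6 is forced to True.
  then x3 is forced to False.
  then x4 is forced to False.
  then x9 is forced to True.
Try x5 = True.
The remaining clauses are satisfied by x8 = False, x10 = True, x11 = True, x12 = True.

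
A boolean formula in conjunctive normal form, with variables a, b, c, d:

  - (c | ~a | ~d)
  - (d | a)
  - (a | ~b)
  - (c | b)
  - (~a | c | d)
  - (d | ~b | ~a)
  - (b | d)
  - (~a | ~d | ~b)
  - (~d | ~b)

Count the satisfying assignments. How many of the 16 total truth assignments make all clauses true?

2

Satisfying assignments:
  a=F b=F c=T d=T
  a=T b=F c=T d=T
That's 2 in total.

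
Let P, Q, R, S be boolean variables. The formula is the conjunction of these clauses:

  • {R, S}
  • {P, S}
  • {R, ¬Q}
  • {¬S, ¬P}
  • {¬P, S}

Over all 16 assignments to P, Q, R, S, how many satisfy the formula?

3

Satisfying assignments:
  P=0 Q=0 R=0 S=1
  P=0 Q=0 R=1 S=1
  P=0 Q=1 R=1 S=1
That's 3 in total.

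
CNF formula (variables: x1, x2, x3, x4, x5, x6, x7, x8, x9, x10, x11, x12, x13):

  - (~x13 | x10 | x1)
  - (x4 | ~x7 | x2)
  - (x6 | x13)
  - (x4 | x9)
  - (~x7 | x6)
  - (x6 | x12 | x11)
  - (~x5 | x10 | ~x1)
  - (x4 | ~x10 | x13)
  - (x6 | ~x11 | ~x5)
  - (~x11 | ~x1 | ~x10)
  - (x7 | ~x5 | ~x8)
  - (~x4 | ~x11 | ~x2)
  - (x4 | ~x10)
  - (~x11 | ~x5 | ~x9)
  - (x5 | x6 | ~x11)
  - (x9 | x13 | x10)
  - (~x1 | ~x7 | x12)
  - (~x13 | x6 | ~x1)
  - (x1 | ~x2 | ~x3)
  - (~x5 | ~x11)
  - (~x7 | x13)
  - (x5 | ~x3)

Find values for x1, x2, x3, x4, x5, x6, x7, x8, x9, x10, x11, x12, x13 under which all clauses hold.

Pure literal: x6 appears only positively; assign x6 = True.
Pure literal: x8 appears only negated; assign x8 = False.
Try x1 = True.
The remaining clauses are satisfied by x2 = False, x3 = True, x4 = True, x5 = True, x7 = False, x9 = False, x10 = True, x11 = False, x12 = False, x13 = True.
Every clause has at least one true literal under this assignment.

x1 = True, x2 = False, x3 = True, x4 = True, x5 = True, x6 = True, x7 = False, x8 = False, x9 = False, x10 = True, x11 = False, x12 = False, x13 = True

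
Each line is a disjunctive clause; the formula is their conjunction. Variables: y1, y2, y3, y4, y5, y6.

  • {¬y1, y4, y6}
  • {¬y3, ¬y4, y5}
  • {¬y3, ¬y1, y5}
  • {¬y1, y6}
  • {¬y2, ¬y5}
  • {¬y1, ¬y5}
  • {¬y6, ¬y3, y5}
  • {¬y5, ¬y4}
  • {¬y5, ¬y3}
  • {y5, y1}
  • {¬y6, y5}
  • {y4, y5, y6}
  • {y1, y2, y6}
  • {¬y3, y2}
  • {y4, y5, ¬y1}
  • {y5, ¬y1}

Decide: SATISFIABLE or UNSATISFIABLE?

SATISFIABLE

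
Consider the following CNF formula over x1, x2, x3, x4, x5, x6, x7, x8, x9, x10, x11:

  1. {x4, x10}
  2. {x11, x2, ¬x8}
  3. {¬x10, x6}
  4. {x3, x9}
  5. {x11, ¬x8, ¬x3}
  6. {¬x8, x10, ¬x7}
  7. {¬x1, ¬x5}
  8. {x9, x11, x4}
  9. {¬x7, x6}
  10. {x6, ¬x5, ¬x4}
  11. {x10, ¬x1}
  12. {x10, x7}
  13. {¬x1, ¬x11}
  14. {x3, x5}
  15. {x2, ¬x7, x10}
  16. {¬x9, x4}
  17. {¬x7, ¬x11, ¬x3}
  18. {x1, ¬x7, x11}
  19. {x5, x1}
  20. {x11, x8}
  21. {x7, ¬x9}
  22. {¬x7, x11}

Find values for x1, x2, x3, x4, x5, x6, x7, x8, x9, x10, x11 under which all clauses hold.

x1 = F, x2 = T, x3 = T, x4 = T, x5 = T, x6 = T, x7 = F, x8 = F, x9 = F, x10 = T, x11 = T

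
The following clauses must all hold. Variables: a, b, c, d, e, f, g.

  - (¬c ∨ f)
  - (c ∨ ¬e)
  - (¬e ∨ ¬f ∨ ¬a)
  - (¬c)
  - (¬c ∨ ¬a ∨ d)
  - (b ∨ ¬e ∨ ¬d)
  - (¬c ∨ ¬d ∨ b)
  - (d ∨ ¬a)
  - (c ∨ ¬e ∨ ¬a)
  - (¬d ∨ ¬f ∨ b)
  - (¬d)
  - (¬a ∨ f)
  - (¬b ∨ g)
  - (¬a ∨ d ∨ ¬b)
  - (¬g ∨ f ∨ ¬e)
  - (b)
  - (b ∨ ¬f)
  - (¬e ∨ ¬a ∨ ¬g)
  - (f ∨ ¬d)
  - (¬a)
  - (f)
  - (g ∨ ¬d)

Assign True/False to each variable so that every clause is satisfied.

a = F  b = T  c = F  d = F  e = F  f = T  g = T

Check each clause:
  1. (f ∨ ¬c) — ¬c is true.
  2. (¬e ∨ c) — ¬e is true.
  3. (¬a ∨ ¬e ∨ ¬f) — ¬e is true.
  4. (¬c) — ¬c is true.
  5. (¬a ∨ ¬c ∨ d) — ¬c is true.
  6. (b ∨ ¬d ∨ ¬e) — b is true.
  7. (¬c ∨ b ∨ ¬d) — b is true.
  8. (d ∨ ¬a) — ¬a is true.
  9. (c ∨ ¬e ∨ ¬a) — ¬a is true.
  10. (¬f ∨ b ∨ ¬d) — b is true.
  11. (¬d) — ¬d is true.
  12. (f ∨ ¬a) — f is true.
  13. (¬b ∨ g) — g is true.
  14. (d ∨ ¬a ∨ ¬b) — ¬a is true.
  15. (¬g ∨ f ∨ ¬e) — ¬e is true.
  16. (b) — b is true.
  17. (¬f ∨ b) — b is true.
  18. (¬g ∨ ¬a ∨ ¬e) — ¬e is true.
  19. (¬d ∨ f) — ¬d is true.
  20. (¬a) — ¬a is true.
  21. (f) — f is true.
  22. (g ∨ ¬d) — ¬d is true.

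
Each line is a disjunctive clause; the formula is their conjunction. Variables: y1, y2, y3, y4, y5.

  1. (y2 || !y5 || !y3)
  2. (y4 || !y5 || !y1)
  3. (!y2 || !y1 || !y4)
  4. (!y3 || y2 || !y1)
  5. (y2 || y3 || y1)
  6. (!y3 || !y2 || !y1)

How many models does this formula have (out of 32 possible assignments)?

Case analysis on y1 and y2:
  y1=T, y2=T: remaining (y3,y4,y5) ∈ {(F,F,F)} — 1.
  y1=T, y2=F: remaining (y3,y4,y5) ∈ {(F,F,F); (F,T,F); (F,T,T)} — 3.
  y1=F, y2=T: y3, y4, y5 free → 2^3 = 8.
  y1=F, y2=F: remaining (y3,y4,y5) ∈ {(T,F,F); (T,T,F)} — 2.
Total: 1 + 3 + 8 + 2 = 14.

14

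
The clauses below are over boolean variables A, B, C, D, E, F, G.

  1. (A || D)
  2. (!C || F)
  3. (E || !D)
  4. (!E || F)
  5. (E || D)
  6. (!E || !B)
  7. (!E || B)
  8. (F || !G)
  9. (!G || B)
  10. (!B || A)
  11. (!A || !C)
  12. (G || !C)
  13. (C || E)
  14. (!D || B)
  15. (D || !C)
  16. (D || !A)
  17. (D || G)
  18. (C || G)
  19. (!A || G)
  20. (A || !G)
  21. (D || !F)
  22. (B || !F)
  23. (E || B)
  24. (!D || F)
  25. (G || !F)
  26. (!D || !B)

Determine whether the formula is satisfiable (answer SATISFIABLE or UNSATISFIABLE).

D = True:
  propagation gives E=True, F=True, B=False; an empty clause results — contradiction.
D = False:
  propagation gives A=True; an empty clause results — contradiction.
Every branch closes, so no satisfying assignment exists.

UNSATISFIABLE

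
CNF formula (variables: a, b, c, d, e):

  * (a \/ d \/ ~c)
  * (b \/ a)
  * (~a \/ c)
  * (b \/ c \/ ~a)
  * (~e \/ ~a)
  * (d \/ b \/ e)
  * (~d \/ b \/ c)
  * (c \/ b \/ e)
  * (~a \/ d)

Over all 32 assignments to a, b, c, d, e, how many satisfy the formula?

8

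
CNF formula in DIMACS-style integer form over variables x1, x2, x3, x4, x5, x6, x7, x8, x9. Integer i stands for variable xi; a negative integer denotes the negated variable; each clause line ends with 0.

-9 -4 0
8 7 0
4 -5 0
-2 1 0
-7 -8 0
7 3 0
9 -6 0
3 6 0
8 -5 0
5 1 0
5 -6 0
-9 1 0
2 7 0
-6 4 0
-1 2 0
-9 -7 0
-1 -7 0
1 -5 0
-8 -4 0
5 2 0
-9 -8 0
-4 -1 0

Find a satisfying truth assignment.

Pure literal: x3 appears only positively; assign x3 = True.
Set x1 = True and propagate.
  then x2 is forced to True.
  then x7 is forced to False.
  then x8 is forced to True.
  then x4 is forced to False.
  then x5 is forced to False.
  then x6 is forced to False.
  then x9 is forced to False.

x1 = True, x2 = True, x3 = True, x4 = False, x5 = False, x6 = False, x7 = False, x8 = True, x9 = False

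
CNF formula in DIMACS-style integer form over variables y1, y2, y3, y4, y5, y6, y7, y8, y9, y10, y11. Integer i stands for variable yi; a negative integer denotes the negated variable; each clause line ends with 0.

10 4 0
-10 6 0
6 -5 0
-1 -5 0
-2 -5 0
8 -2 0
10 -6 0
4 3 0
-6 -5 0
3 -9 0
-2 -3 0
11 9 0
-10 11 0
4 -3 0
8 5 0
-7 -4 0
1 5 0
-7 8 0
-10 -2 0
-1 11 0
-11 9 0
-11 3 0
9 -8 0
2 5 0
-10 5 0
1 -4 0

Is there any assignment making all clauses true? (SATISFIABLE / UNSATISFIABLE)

y5 = True:
  propagation gives y6=True; an empty clause results — contradiction.
y5 = False:
  propagation gives y8=True, y1=True, y11=True, y9=True; an empty clause results — contradiction.
Every branch closes, so no satisfying assignment exists.

UNSATISFIABLE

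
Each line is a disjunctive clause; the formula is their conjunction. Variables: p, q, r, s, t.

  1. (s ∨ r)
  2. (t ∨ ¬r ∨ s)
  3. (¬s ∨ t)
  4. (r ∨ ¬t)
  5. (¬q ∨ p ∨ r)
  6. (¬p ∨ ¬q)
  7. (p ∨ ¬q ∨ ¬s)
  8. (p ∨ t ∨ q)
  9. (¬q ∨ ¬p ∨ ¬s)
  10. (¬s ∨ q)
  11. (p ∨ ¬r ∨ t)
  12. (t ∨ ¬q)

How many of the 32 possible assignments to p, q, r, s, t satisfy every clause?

3

The models are:
  p=F q=F r=T s=F t=T
  p=F q=T r=T s=F t=T
  p=T q=F r=T s=F t=T
Count: 3.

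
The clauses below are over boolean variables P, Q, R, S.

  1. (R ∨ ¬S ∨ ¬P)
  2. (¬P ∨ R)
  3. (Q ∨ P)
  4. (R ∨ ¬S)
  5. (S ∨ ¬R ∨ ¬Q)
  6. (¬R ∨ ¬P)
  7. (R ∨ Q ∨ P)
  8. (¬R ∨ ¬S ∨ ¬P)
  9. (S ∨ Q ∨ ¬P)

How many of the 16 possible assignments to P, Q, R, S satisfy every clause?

2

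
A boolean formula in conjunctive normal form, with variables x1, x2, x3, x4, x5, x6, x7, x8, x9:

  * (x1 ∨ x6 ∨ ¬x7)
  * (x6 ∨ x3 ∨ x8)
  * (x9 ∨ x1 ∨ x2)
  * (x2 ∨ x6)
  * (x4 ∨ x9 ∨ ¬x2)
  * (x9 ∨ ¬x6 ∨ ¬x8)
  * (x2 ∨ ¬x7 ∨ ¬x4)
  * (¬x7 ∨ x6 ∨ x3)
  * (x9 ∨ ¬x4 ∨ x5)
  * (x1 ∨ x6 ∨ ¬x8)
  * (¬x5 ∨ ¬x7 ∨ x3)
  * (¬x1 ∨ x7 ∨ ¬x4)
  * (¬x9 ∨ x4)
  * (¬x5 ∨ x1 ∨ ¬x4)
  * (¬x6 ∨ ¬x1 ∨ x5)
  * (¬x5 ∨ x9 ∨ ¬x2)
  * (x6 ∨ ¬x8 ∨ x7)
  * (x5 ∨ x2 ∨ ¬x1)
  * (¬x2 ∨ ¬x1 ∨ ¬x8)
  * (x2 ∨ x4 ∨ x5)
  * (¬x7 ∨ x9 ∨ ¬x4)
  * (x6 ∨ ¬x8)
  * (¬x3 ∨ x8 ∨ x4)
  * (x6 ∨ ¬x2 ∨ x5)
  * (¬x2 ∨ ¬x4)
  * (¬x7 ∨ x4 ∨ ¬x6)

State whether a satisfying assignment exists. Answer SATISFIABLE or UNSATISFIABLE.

SATISFIABLE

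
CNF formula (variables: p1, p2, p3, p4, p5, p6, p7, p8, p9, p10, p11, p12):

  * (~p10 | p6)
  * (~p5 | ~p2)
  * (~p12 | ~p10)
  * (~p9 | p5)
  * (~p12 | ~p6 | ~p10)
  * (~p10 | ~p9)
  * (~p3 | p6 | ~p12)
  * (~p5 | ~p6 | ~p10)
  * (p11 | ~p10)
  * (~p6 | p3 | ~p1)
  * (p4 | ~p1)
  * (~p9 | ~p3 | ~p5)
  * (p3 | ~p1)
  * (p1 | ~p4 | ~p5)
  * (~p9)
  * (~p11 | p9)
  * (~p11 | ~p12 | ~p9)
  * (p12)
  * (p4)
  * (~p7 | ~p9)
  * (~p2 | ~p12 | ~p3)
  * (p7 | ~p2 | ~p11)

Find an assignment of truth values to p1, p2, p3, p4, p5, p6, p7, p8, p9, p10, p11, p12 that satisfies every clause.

p1=True  p2=False  p3=True  p4=True  p5=True  p6=True  p7=True  p8=False  p9=False  p10=False  p11=False  p12=True

Check each clause:
  1. (p6 | ~p10) — p6 is true.
  2. (~p5 | ~p2) — ~p2 is true.
  3. (~p12 | ~p10) — ~p10 is true.
  4. (p5 | ~p9) — p5 is true.
  5. (~p10 | ~p6 | ~p12) — ~p10 is true.
  6. (~p10 | ~p9) — ~p10 is true.
  7. (~p3 | ~p12 | p6) — p6 is true.
  8. (~p10 | ~p5 | ~p6) — ~p10 is true.
  9. (p11 | ~p10) — ~p10 is true.
  10. (~p6 | ~p1 | p3) — p3 is true.
  11. (p4 | ~p1) — p4 is true.
  12. (~p5 | ~p3 | ~p9) — ~p9 is true.
  13. (p3 | ~p1) — p3 is true.
  14. (~p5 | ~p4 | p1) — p1 is true.
  15. (~p9) — ~p9 is true.
  16. (p9 | ~p11) — ~p11 is true.
  17. (~p11 | ~p9 | ~p12) — ~p11 is true.
  18. (p12) — p12 is true.
  19. (p4) — p4 is true.
  20. (~p7 | ~p9) — ~p9 is true.
  21. (~p3 | ~p2 | ~p12) — ~p2 is true.
  22. (p7 | ~p11 | ~p2) — ~p11 is true.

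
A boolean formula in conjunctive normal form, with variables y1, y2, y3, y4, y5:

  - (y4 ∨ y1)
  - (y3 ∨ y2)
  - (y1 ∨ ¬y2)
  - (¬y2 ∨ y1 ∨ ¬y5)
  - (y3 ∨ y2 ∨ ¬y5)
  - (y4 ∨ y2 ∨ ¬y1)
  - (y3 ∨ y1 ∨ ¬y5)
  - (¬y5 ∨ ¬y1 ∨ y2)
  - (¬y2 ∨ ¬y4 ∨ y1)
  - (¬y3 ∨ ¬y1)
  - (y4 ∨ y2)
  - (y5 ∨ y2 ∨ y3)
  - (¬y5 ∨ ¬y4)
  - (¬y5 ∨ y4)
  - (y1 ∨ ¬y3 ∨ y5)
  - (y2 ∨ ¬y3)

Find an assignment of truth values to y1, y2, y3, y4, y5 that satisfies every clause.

y1 = True, y2 = True, y3 = False, y4 = True, y5 = False

Try y1 = True.
  then y3 is forced to False.
  then y2 is forced to True.
Set y4 = True and propagate.
  then y5 is forced to False.
Every clause has at least one true literal under this assignment.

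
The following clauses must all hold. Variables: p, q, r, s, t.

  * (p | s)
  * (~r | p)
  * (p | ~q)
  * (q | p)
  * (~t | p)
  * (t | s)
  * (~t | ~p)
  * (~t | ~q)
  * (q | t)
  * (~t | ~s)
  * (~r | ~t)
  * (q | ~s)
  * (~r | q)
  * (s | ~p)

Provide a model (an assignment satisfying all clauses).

p=T, q=T, r=F, s=T, t=F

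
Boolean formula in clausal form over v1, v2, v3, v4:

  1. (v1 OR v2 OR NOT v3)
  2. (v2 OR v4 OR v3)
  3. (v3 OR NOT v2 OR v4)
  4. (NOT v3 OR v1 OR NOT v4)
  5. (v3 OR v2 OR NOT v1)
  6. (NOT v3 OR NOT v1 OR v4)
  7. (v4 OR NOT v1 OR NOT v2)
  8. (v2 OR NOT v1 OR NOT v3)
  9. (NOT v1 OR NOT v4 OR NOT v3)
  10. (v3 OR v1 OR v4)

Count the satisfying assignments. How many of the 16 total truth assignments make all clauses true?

4

The models are:
  v1=0 v2=0 v3=0 v4=1
  v1=0 v2=1 v3=0 v4=1
  v1=0 v2=1 v3=1 v4=0
  v1=1 v2=1 v3=0 v4=1
Count: 4.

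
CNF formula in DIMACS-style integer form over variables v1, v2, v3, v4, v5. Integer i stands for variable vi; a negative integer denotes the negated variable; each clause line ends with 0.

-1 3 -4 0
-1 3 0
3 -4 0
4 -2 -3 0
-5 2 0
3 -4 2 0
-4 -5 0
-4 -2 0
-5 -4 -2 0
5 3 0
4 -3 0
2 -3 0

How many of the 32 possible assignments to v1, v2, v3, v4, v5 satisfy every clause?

The models are:
  v1=F v2=T v3=F v4=F v5=T
That's 1 in total.

1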